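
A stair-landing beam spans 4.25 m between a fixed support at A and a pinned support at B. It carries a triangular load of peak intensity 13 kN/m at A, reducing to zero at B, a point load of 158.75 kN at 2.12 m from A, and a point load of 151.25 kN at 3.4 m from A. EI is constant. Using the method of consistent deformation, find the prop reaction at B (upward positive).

R_B = 161.4 kN

Take the reaction at B as the redundant and release it; the primary structure is a cantilever fixed at A.
Deflection at B on the released cantilever, summing each load's contribution:
  triangular load, peak 13 at the fixed end: w₀L⁴/(30EI) = 141.4/EI
  point load 158.75 at a = 2.12: Pa²(3L − a)/(6EI) = 1264/EI
  point load 151.25 at a = 3.4: Pa²(3L − a)/(6EI) = 2725/EI
  δ_0 = 4130/EI
Tip deflection under a unit load at B: L³/(3EI) = 25.59/EI.
Compatibility at B: δ_0 − R_B·δ_{BB} = 0, so R_B = 4130/25.59 = 161.4 kN.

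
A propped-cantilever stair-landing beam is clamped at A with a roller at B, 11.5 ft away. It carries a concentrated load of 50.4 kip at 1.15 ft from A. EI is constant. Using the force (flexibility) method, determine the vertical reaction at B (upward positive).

Release the roller at B. Primary structure: cantilever fixed at A.
Downward deflection at the released point B due to the loads:
  point load 50.4 at a = 1.15: Pa²(3L − a)/(6EI) = 370.5/EI
Flexibility coefficient — unit upward force at B: δ_{BB} = L³/(3EI) = 507/EI.
Compatibility at B: δ_0 − R_B·δ_{BB} = 0, so R_B = 370.5/507 = 0.7308 kip.

R_B = 0.7308 kip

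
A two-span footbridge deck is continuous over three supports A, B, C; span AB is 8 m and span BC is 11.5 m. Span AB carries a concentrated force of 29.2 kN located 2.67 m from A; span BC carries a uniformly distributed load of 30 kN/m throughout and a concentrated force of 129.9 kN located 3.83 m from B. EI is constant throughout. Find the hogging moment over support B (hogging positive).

Take M_B as the redundant. Released structure: two simple spans AB and BC with a hinge at B.
Discontinuity in slope at B on the released structure — sum the simple-span end rotations:
  span AB: point load 29.2 at a = 2.67: Pab(L + a)/(6LEI) = 92.37/EI
  span BC: UDL 30: wL³/(24EI) = 1901/EI
  span BC: point load 129.9 at a = 3.83: Pab(L + b)/(6LEI) = 1060/EI
  relative rotation θ_0 = (92.37 + 2961)/EI = 3054/EI
A unit hogging moment at B produces rotation L₁/(3EI) + L₂/(3EI) = 6.5/EI.
Compatibility: M_B·(L₁+L₂)/(3EI) = θ_0, giving M_B = 469.8 kN·m (hogging).

M_B = 469.8 kN·m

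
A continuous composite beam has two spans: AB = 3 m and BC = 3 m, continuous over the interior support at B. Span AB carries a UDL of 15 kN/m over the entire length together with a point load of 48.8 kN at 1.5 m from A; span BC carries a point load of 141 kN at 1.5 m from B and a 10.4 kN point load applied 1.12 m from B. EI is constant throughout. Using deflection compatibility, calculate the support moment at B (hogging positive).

M_B = 64.79 kN·m

Take M_B as the redundant. Released structure: two simple spans AB and BC with a hinge at B.
Discontinuity in slope at B on the released structure — sum the simple-span end rotations:
  span AB: UDL 15: wL³/(24EI) = 16.88/EI
  span AB: point load 48.8 at a = 1.5: Pab(L + a)/(6LEI) = 27.45/EI
  span BC: point load 141 at a = 1.5: Pab(L + b)/(6LEI) = 79.31/EI
  span BC: point load 10.4 at a = 1.12: Pab(L + b)/(6LEI) = 5.937/EI
  relative rotation θ_0 = (44.33 + 85.25)/EI = 129.6/EI
A unit hogging moment at B produces rotation L₁/(3EI) + L₂/(3EI) = 2/EI.
Slope continuity at B: θ_0 = M_B·2/EI, so M_B = 129.6/2 = 64.79 kN·m (hogging).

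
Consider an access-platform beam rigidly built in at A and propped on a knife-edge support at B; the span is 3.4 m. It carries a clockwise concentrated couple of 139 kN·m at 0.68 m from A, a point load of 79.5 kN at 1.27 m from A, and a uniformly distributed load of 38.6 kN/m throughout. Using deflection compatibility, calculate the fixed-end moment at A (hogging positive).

M_A = 171.2 kN·m

Choose R_B as the redundant. The primary structure is the cantilever fixed at A.
Downward deflection at the released point B due to the loads:
  clockwise couple 139 at a = 0.68: M₀a(2L − a)/(2EI) = 289.2/EI
  point load 79.5 at a = 1.27: Pa²(3L − a)/(6EI) = 190.8/EI
  UDL 38.6: wL⁴/(8EI) = 644.8/EI
  δ_0 = 1125/EI
Flexibility coefficient — unit upward force at B: δ_{BB} = L³/(3EI) = 13.1/EI.
The prop prevents deflection at B: R_B = δ_0/δ_{BB} = 1125/13.1 = 85.86 kN.
Moment equilibrium about A: M_A = Σ(load moments about A) − R_B·L = 463.1 − 85.86×3.4 = 171.2 kN·m.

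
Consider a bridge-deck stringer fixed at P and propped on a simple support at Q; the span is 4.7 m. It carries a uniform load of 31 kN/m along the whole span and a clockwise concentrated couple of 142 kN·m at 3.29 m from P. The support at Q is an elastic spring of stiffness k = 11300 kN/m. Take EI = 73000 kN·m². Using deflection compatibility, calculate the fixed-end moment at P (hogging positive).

M_P = 104.7 kN·m

Choose R_Q as the redundant. The primary structure is the cantilever fixed at P.
Downward deflection at the released point Q due to the loads:
  UDL 31: wL⁴/(8EI) = 1891/EI
  clockwise couple 142 at a = 3.29: M₀a(2L − a)/(2EI) = 1427/EI
  δ_0 = 3318/EI
Tip deflection under a unit load at Q: L³/(3EI) = 34.61/EI.
With EI = 73000 kN·m²: δ_0 = 0.045454 m and δ_{QQ} = 0.000474 m/kN.
Compatibility — the spring shortens by R_Q/k under the reaction it provides: δ_0 − R_Q·δ_{QQ} = R_Q/k. With 1/k = 0.000088 m/kN, R_Q = δ_0 / (δ_{QQ} + 1/k) = 0.045454 / (0.000474 + 0.000088) = 80.8 kN.
Moment equilibrium about P: M_P = Σ(load moments about P) − R_Q·L = 484.4 − 80.8×4.7 = 104.7 kN·m.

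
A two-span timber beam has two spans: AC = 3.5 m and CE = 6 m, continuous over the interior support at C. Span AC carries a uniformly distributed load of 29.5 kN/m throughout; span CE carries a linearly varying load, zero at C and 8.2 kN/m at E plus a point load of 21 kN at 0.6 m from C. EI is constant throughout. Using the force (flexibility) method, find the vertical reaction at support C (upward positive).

Take M_C as the redundant. Released structure: two simple spans AC and CE with a hinge at C.
End slopes at the hinge C, treating each span as simply supported:
  span AC: UDL 29.5: wL³/(24EI) = 52.7/EI
  span CE: triangular load, peak 8.2: 7w₀L³/(360EI) = 34.44/EI
  span CE: point load 21 at a = 0.6: Pab(L + b)/(6LEI) = 21.55/EI
  relative rotation θ_0 = (52.7 + 55.99)/EI = 108.7/EI
A unit hogging moment at C produces rotation L₁/(3EI) + L₂/(3EI) = 3.167/EI.
Slope continuity at C: θ_0 = M_C·3.167/EI, so M_C = 108.7/3.167 = 34.32 kN·m (hogging).
Span AC, ΣM about A with M_C applied at C: R_C^{AC}·3.5 = 180.7 + 34.32, so R_C^{AC} = 61.43 kN and R_A = 103.2 − 61.43 = 41.82 kN.
Span CE, ΣM about E: R_C^{CE}·6 = 162.6 + 34.32, so R_C^{CE} = 32.82 kN and R_E = 45.6 − 32.82 = 12.78 kN.
R_C = 61.43 + 32.82 = 94.25 kN.

R_C = 94.25 kN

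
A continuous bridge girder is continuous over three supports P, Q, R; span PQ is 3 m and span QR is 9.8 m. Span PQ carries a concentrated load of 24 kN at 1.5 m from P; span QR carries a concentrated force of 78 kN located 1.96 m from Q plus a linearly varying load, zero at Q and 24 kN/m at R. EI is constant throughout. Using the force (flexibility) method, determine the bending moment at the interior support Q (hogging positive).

M_Q = 190.4 kN·m

Take M_Q as the redundant. Released structure: two simple spans PQ and QR with a hinge at Q.
End slopes at the hinge Q, treating each span as simply supported:
  span PQ: point load 24 at a = 1.5: Pab(L + a)/(6LEI) = 13.5/EI
  span QR: point load 78 at a = 1.96: Pab(L + b)/(6LEI) = 359.6/EI
  span QR: triangular load, peak 24: 7w₀L³/(360EI) = 439.2/EI
  relative rotation θ_0 = (13.5 + 798.8)/EI = 812.3/EI
A unit hogging moment at Q produces rotation L₁/(3EI) + L₂/(3EI) = 4.267/EI.
Slope continuity at Q: θ_0 = M_Q·4.267/EI, so M_Q = 812.3/4.267 = 190.4 kN·m (hogging).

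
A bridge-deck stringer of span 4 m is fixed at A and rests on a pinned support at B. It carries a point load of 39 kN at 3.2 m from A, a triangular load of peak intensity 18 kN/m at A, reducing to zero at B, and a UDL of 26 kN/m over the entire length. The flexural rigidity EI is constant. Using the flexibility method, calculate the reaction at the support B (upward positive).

R_B = 73.66 kN

Release the roller at B. Primary structure: cantilever fixed at A.
Primary-structure tip deflection at B by superposition:
  point load 39 at a = 3.2: Pa²(3L − a)/(6EI) = 585.7/EI
  triangular load, peak 18 at the fixed end: w₀L⁴/(30EI) = 153.6/EI
  UDL 26: wL⁴/(8EI) = 832/EI
  δ_0 = 1571/EI
Flexibility coefficient — unit upward force at B: δ_{BB} = L³/(3EI) = 21.33/EI.
Compatibility at B: δ_0 − R_B·δ_{BB} = 0, so R_B = 1571/21.33 = 73.66 kN.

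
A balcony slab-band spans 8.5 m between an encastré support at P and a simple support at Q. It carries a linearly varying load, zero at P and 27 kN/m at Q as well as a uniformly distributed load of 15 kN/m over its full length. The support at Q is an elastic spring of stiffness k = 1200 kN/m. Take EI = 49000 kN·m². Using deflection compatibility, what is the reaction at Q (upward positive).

Remove the prop at Q; the released (primary) structure is a cantilever built in at P.
Downward deflection at the released point Q due to the loads:
  triangular load, peak 27 at the free end: 11w₀L⁴/(120EI) = 12920/EI
  UDL 15: wL⁴/(8EI) = 9788/EI
  δ_0 = 22707/EI
Tip deflection under a unit load at Q: L³/(3EI) = 204.7/EI.
With EI = 49000 kN·m²: δ_0 = 0.46341 m and δ_{QQ} = 0.004178 m/kN.
Compatibility — the spring shortens by R_Q/k under the reaction it provides: δ_0 − R_Q·δ_{QQ} = R_Q/k. With 1/k = 0.000833 m/kN, R_Q = δ_0 / (δ_{QQ} + 1/k) = 0.46341 / (0.004178 + 0.000833) = 92.48 kN.

R_Q = 92.48 kN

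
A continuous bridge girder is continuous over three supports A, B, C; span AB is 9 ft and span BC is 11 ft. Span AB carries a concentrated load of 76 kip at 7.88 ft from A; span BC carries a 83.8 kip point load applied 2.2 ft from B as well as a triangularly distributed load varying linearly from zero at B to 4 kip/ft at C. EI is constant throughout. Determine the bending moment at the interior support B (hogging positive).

Insert a hinge at B; M_B is the redundant, and each span becomes simply supported.
End slopes at the hinge B, treating each span as simply supported:
  span AB: point load 76 at a = 7.88: Pab(L + a)/(6LEI) = 209.7/EI
  span BC: point load 83.8 at a = 2.2: Pab(L + b)/(6LEI) = 486.7/EI
  span BC: triangular load, peak 4: 7w₀L³/(360EI) = 103.5/EI
  relative rotation θ_0 = (209.7 + 590.2)/EI = 799.9/EI
A unit hogging moment at B produces rotation L₁/(3EI) + L₂/(3EI) = 6.667/EI.
Slope continuity at B: θ_0 = M_B·6.667/EI, so M_B = 799.9/6.667 = 120 kip·ft (hogging).

M_B = 120 kip·ft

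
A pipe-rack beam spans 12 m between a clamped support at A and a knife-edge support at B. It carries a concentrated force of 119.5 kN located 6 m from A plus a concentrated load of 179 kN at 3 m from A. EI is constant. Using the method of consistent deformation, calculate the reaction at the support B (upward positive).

Take the reaction at B as the redundant and release it; the primary structure is a cantilever fixed at A.
Free-end deflection of the primary structure under the applied loading (downward +):
  point load 119.5 at a = 6: Pa²(3L − a)/(6EI) = 21510/EI
  point load 179 at a = 3: Pa²(3L − a)/(6EI) = 8860/EI
  δ_0 = 30370/EI
Tip deflection under a unit load at B: L³/(3EI) = 576/EI.
The prop prevents deflection at B: R_B = δ_0/δ_{BB} = 30370/576 = 52.73 kN.

R_B = 52.73 kN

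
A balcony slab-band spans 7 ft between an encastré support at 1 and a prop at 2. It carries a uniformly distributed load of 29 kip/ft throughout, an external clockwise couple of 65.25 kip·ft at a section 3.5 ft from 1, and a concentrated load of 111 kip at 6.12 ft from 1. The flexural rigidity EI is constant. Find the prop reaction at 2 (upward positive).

R_2 = 176.8 kip

Release the roller at 2. Primary structure: cantilever fixed at 1.
Downward deflection at the released point 2 due to the loads:
  UDL 29: wL⁴/(8EI) = 8704/EI
  clockwise couple 65.25 at a = 3.5: M₀a(2L − a)/(2EI) = 1199/EI
  point load 111 at a = 6.12: Pa²(3L − a)/(6EI) = 10310/EI
  δ_0 = 20213/EI
Tip deflection under a unit load at 2: L³/(3EI) = 114.3/EI.
Compatibility at 2: δ_0 − R_2·δ_{22} = 0, so R_2 = 20213/114.3 = 176.8 kip.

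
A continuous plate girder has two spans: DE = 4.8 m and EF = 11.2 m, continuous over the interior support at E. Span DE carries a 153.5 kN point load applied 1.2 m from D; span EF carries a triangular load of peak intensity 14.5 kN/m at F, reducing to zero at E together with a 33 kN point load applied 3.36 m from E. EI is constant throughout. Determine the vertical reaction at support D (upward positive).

Insert a hinge at E; M_E is the redundant, and each span becomes simply supported.
End slopes at the hinge E, treating each span as simply supported:
  span DE: point load 153.5 at a = 1.2: Pab(L + a)/(6LEI) = 138.2/EI
  span EF: triangular load, peak 14.5: 7w₀L³/(360EI) = 396.1/EI
  span EF: point load 33 at a = 3.36: Pab(L + b)/(6LEI) = 246.3/EI
  relative rotation θ_0 = (138.2 + 642.4)/EI = 780.6/EI
A unit hogging moment at E produces rotation L₁/(3EI) + L₂/(3EI) = 5.333/EI.
Slope continuity at E: θ_0 = M_E·5.333/EI, so M_E = 780.6/5.333 = 146.4 kN·m (hogging).
Span DE, ΣM about D with M_E applied at E: R_E^{DE}·4.8 = 184.2 + 146.4, so R_E^{DE} = 68.87 kN and R_D = 153.5 − 68.87 = 84.63 kN.

R_D = 84.63 kN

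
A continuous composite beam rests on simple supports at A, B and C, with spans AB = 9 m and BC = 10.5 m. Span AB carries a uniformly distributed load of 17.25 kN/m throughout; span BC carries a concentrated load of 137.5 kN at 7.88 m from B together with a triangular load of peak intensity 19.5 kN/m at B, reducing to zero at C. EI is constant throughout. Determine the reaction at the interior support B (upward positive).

Take M_B as the redundant. Released structure: two simple spans AB and BC with a hinge at B.
Discontinuity in slope at B on the released structure — sum the simple-span end rotations:
  span AB: UDL 17.25: wL³/(24EI) = 524/EI
  span BC: point load 137.5 at a = 7.88: Pab(L + b)/(6LEI) = 591.2/EI
  span BC: triangular load, peak 19.5: w₀L³/(45EI) = 501.6/EI
  relative rotation θ_0 = (524 + 1093)/EI = 1617/EI
A unit hogging moment at B produces rotation L₁/(3EI) + L₂/(3EI) = 6.5/EI.
Compatibility: M_B·(L₁+L₂)/(3EI) = θ_0, giving M_B = 248.7 kN·m (hogging).
Span AB, ΣM about A with M_B applied at B: R_B^{AB}·9 = 698.6 + 248.7, so R_B^{AB} = 105.3 kN and R_A = 155.2 − 105.3 = 49.99 kN.
Span BC, ΣM about C: R_B^{BC}·10.5 = 1077 + 248.7, so R_B^{BC} = 126.2 kN and R_C = 239.9 − 126.2 = 113.6 kN.
R_B = 105.3 + 126.2 = 231.5 kN.

R_B = 231.5 kN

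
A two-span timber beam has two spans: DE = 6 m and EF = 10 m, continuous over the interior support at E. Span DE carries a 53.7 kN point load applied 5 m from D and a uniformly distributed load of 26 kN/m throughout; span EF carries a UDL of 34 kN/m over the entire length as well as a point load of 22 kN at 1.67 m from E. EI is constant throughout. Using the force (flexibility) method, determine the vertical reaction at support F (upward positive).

Take M_E as the redundant. Released structure: two simple spans DE and EF with a hinge at E.
End slopes at the hinge E, treating each span as simply supported:
  span DE: point load 53.7 at a = 5: Pab(L + a)/(6LEI) = 82.04/EI
  span DE: UDL 26: wL³/(24EI) = 234/EI
  span EF: UDL 34: wL³/(24EI) = 1417/EI
  span EF: point load 22 at a = 1.67: Pab(L + b)/(6LEI) = 93.5/EI
  relative rotation θ_0 = (316 + 1510)/EI = 1826/EI
A unit hogging moment at E produces rotation L₁/(3EI) + L₂/(3EI) = 5.333/EI.
Compatibility: M_E·(L₁+L₂)/(3EI) = θ_0, giving M_E = 342.4 kN·m (hogging).
Span EF, ΣM about F: R_E^{EF}·10 = 1883 + 342.4, so R_E^{EF} = 222.6 kN and R_F = 362 − 222.6 = 139.4 kN.

R_F = 139.4 kN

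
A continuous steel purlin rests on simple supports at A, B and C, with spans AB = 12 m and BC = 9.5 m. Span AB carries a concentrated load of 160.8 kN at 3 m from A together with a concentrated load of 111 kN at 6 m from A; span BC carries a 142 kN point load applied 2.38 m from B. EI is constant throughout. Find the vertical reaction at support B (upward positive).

Take M_B as the redundant. Released structure: two simple spans AB and BC with a hinge at B.
Rotations at B on the released spans (each span's end-slope, ×1/EI):
  span AB: point load 160.8 at a = 3: Pab(L + a)/(6LEI) = 904.5/EI
  span AB: point load 111 at a = 6: Pab(L + a)/(6LEI) = 999/EI
  span BC: point load 142 at a = 2.38: Pab(L + b)/(6LEI) = 701.6/EI
  relative rotation θ_0 = (1904 + 701.6)/EI = 2605/EI
A unit hogging moment at B produces rotation L₁/(3EI) + L₂/(3EI) = 7.167/EI.
Slope continuity at B: θ_0 = M_B·7.167/EI, so M_B = 2605/7.167 = 363.5 kN·m (hogging).
Span AB, ΣM about A with M_B applied at B: R_B^{AB}·12 = 1148 + 363.5, so R_B^{AB} = 126 kN and R_A = 271.8 − 126 = 145.8 kN.
Span BC, ΣM about C: R_B^{BC}·9.5 = 1011 + 363.5, so R_B^{BC} = 144.7 kN and R_C = 142 − 144.7 = -2.689 kN.
R_B = 126 + 144.7 = 270.7 kN.

R_B = 270.7 kN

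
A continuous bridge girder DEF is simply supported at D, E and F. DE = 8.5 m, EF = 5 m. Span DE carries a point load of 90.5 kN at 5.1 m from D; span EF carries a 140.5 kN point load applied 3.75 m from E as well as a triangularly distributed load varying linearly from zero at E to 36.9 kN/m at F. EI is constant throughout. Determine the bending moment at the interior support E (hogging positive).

Insert a hinge at E; M_E is the redundant, and each span becomes simply supported.
Discontinuity in slope at E on the released structure — sum the simple-span end rotations:
  span DE: point load 90.5 at a = 5.1: Pab(L + a)/(6LEI) = 418.5/EI
  span EF: point load 140.5 at a = 3.75: Pab(L + b)/(6LEI) = 137.2/EI
  span EF: triangular load, peak 36.9: 7w₀L³/(360EI) = 89.69/EI
  relative rotation θ_0 = (418.5 + 226.9)/EI = 645.4/EI
A unit hogging moment at E produces rotation L₁/(3EI) + L₂/(3EI) = 4.5/EI.
Compatibility: M_E·(L₁+L₂)/(3EI) = θ_0, giving M_E = 143.4 kN·m (hogging).

M_E = 143.4 kN·m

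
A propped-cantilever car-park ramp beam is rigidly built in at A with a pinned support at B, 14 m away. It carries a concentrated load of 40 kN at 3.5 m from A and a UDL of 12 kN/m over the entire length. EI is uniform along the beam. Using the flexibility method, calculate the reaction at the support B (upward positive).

Release the roller at B. Primary structure: cantilever fixed at A.
Primary-structure tip deflection at B by superposition:
  point load 40 at a = 3.5: Pa²(3L − a)/(6EI) = 3144/EI
  UDL 12: wL⁴/(8EI) = 57624/EI
  δ_0 = 60768/EI
Flexibility coefficient — unit upward force at B: δ_{BB} = L³/(3EI) = 914.7/EI.
Compatibility at B: δ_0 − R_B·δ_{BB} = 0, so R_B = 60768/914.7 = 66.44 kN.

R_B = 66.44 kN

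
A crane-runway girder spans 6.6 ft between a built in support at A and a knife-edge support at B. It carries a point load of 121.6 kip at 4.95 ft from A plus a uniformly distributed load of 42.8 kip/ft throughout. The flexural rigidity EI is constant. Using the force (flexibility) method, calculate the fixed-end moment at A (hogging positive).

M_A = 327.1 kip·ft

Remove the prop at B; the released (primary) structure is a cantilever built in at A.
Downward deflection at the released point B due to the loads:
  point load 121.6 at a = 4.95: Pa²(3L − a)/(6EI) = 7374/EI
  UDL 42.8: wL⁴/(8EI) = 10151/EI
  δ_0 = 17526/EI
Tip deflection under a unit load at B: L³/(3EI) = 95.83/EI.
Compatibility at B: δ_0 − R_B·δ_{BB} = 0, so R_B = 17526/95.83 = 182.9 kip.
Moment equilibrium about A: M_A = Σ(load moments about A) − R_B·L = 1534 − 182.9×6.6 = 327.1 kip·ft.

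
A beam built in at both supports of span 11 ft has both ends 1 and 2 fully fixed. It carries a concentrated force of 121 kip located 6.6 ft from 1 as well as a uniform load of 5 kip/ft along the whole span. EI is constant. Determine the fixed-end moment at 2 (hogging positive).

Release both end moments; the primary structure is a simply-supported span 12 with redundants M_1 and M_2.
On the primary (simply-supported) span, the end slopes from the loading are:
  at 1: point load 121 at a = 6.6: Pab(L + b)/(6LEI) = 819.9/EI
  at 2: point load 121 at a = 6.6: Pab(L + a)/(6LEI) = 937/EI
  at 1: UDL 5: wL³/(24EI) = 277.3/EI
  at 2: UDL 5: wL³/(24EI) = 277.3/EI
  θ_10 = 1097/EI,  θ_20 = 1214/EI
Flexibility coefficients: a unit moment at one end gives L/(3EI) there and L/(6EI) at the far end, so f₁₁ = f₂₂ = 3.667/EI and f₁₂ = f₂₁ = 1.833/EI.
Compatibility — zero rotation at each built-in end:
  3.667 M_1 + 1.833 M_2 = 1097
  1.833 M_1 + 3.667 M_2 = 1214
Solving the pair gives M_1 = 178.2 kip·ft and M_2 = 242.1 kip·ft (hogging).

M_2 = 242.1 kip·ft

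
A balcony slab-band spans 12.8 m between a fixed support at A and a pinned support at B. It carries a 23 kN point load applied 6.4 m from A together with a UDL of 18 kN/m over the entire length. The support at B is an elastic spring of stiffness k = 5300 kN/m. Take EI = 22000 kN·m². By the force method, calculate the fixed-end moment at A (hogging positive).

Remove the prop at B; the released (primary) structure is a cantilever built in at A.
Primary-structure tip deflection at B by superposition:
  point load 23 at a = 6.4: Pa²(3L − a)/(6EI) = 5024/EI
  UDL 18: wL⁴/(8EI) = 60398/EI
  δ_0 = 65422/EI
Flexibility coefficient — unit upward force at B: δ_{BB} = L³/(3EI) = 699.1/EI.
With EI = 22000 kN·m²: δ_0 = 2.9737 m and δ_{BB} = 0.031775 m/kN.
Compatibility — the spring shortens by R_B/k under the reaction it provides: δ_0 − R_B·δ_{BB} = R_B/k. With 1/k = 0.000189 m/kN, R_B = δ_0 / (δ_{BB} + 1/k) = 2.9737 / (0.031775 + 0.000189) = 93.04 kN.
Moment equilibrium about A: M_A = Σ(load moments about A) − R_B·L = 1622 − 93.04×12.8 = 430.9 kN·m.

M_A = 430.9 kN·m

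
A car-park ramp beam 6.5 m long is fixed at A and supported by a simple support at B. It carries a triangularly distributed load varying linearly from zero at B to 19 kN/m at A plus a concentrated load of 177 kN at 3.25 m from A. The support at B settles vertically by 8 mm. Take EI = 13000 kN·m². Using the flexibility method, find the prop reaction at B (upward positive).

R_B = 66.53 kN

Take the reaction at B as the redundant and release it; the primary structure is a cantilever fixed at A.
Deflection at B on the released cantilever, summing each load's contribution:
  triangular load, peak 19 at the fixed end: w₀L⁴/(30EI) = 1131/EI
  point load 177 at a = 3.25: Pa²(3L − a)/(6EI) = 5063/EI
  δ_0 = 6194/EI
Tip deflection under a unit load at B: L³/(3EI) = 91.54/EI.
With EI = 13000 kN·m²: δ_0 = 0.47646 m and δ_{BB} = 0.007042 m/kN.
Compatibility — the beam at B must follow the support down by 0.008 m: δ_0 − R_B·δ_{BB} = 0.008, so R_B = (0.47646 − 0.008)/0.007042 = 66.53 kN.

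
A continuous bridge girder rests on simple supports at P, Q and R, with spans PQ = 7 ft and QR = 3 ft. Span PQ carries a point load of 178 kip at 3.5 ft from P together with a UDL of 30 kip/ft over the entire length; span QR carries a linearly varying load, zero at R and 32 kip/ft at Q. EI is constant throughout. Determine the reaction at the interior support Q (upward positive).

R_Q = 367.9 kip

Take M_Q as the redundant. Released structure: two simple spans PQ and QR with a hinge at Q.
Rotations at Q on the released spans (each span's end-slope, ×1/EI):
  span PQ: point load 178 at a = 3.5: Pab(L + a)/(6LEI) = 545.1/EI
  span PQ: UDL 30: wL³/(24EI) = 428.8/EI
  span QR: triangular load, peak 32: w₀L³/(45EI) = 19.2/EI
  relative rotation θ_0 = (973.9 + 19.2)/EI = 993.1/EI
A unit hogging moment at Q produces rotation L₁/(3EI) + L₂/(3EI) = 3.333/EI.
Compatibility: M_Q·(L₁+L₂)/(3EI) = θ_0, giving M_Q = 297.9 kip·ft (hogging).
Span PQ, ΣM about P with M_Q applied at Q: R_Q^{PQ}·7 = 1358 + 297.9, so R_Q^{PQ} = 236.6 kip and R_P = 388 − 236.6 = 151.4 kip.
Span QR, ΣM about R: R_Q^{QR}·3 = 96 + 297.9, so R_Q^{QR} = 131.3 kip and R_R = 48 − 131.3 = -83.31 kip.
R_Q = 236.6 + 131.3 = 367.9 kip.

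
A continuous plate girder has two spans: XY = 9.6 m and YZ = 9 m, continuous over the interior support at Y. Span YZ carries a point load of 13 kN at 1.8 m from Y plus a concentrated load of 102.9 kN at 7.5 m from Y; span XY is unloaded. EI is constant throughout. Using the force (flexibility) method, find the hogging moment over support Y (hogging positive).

M_Y = 44.46 kN·m

Insert a hinge at Y; M_Y is the redundant, and each span becomes simply supported.
Discontinuity in slope at Y on the released structure — sum the simple-span end rotations:
  span YZ: point load 13 at a = 1.8: Pab(L + b)/(6LEI) = 50.54/EI
  span YZ: point load 102.9 at a = 7.5: Pab(L + b)/(6LEI) = 225.1/EI
  relative rotation θ_0 = (0 + 275.6)/EI = 275.6/EI
A unit hogging moment at Y produces rotation L₁/(3EI) + L₂/(3EI) = 6.2/EI.
Slope continuity at Y: θ_0 = M_Y·6.2/EI, so M_Y = 275.6/6.2 = 44.46 kN·m (hogging).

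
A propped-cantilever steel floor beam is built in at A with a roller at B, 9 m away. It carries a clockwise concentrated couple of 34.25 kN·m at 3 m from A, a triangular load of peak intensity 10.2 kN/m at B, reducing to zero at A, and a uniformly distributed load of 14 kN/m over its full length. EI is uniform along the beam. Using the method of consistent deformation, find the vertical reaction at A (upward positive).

R_A = 96.23 kN

Release the roller at B. Primary structure: cantilever fixed at A.
Free-end deflection of the primary structure under the applied loading (downward +):
  clockwise couple 34.25 at a = 3: M₀a(2L − a)/(2EI) = 770.6/EI
  triangular load, peak 10.2 at the free end: 11w₀L⁴/(120EI) = 6135/EI
  UDL 14: wL⁴/(8EI) = 11482/EI
  δ_0 = 18387/EI
Tip deflection under a unit load at B: L³/(3EI) = 243/EI.
Compatibility at B: δ_0 − R_B·δ_{BB} = 0, so R_B = 18387/243 = 75.67 kN.
Vertical equilibrium: R_A = ΣP − R_B = 171.9 − 75.67 = 96.23 kN.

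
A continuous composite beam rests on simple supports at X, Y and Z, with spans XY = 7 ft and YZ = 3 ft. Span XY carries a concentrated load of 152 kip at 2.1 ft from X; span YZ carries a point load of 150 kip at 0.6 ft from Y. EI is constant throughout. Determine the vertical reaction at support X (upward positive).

R_X = 89.1 kip

Release continuity at Y by inserting a hinge; the redundant is the internal moment M_Y. The primary structure is two simply-supported spans XY and YZ.
Rotations at Y on the released spans (each span's end-slope, ×1/EI):
  span XY: point load 152 at a = 2.1: Pab(L + a)/(6LEI) = 338.9/EI
  span YZ: point load 150 at a = 0.6: Pab(L + b)/(6LEI) = 64.8/EI
  relative rotation θ_0 = (338.9 + 64.8)/EI = 403.7/EI
A unit hogging moment at Y produces rotation L₁/(3EI) + L₂/(3EI) = 3.333/EI.
Compatibility: M_Y·(L₁+L₂)/(3EI) = θ_0, giving M_Y = 121.1 kip·ft (hogging).
Span XY, ΣM about X with M_Y applied at Y: R_Y^{XY}·7 = 319.2 + 121.1, so R_Y^{XY} = 62.9 kip and R_X = 152 − 62.9 = 89.1 kip.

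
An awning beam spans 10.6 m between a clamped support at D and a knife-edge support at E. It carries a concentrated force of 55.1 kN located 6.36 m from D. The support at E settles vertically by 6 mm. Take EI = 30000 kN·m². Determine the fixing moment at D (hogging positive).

Remove the prop at E; the released (primary) structure is a cantilever built in at D.
Downward deflection at the released point E due to the loads:
  point load 55.1 at a = 6.36: Pa²(3L − a)/(6EI) = 9450/EI
Flexibility coefficient — unit upward force at E: δ_{EE} = L³/(3EI) = 397/EI.
With EI = 30000 kN·m²: δ_0 = 0.315 m and δ_{EE} = 0.013234 m/kN.
Compatibility — the beam at E must follow the support down by 0.006 m: δ_0 − R_E·δ_{EE} = 0.006, so R_E = (0.315 − 0.006)/0.013234 = 23.35 kN.
Moment equilibrium about D: M_D = Σ(load moments about D) − R_E·L = 350.4 − 23.35×10.6 = 102.9 kN·m.

M_D = 102.9 kN·m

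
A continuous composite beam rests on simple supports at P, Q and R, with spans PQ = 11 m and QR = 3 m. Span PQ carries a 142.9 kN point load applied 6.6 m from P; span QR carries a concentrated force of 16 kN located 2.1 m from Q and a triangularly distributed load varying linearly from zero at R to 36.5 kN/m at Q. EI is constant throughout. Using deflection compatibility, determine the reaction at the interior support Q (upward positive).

Take M_Q as the redundant. Released structure: two simple spans PQ and QR with a hinge at Q.
End slopes at the hinge Q, treating each span as simply supported:
  span PQ: point load 142.9 at a = 6.6: Pab(L + a)/(6LEI) = 1107/EI
  span QR: point load 16 at a = 2.1: Pab(L + b)/(6LEI) = 6.552/EI
  span QR: triangular load, peak 36.5: w₀L³/(45EI) = 21.9/EI
  relative rotation θ_0 = (1107 + 28.45)/EI = 1135/EI
A unit hogging moment at Q produces rotation L₁/(3EI) + L₂/(3EI) = 4.667/EI.
Compatibility: M_Q·(L₁+L₂)/(3EI) = θ_0, giving M_Q = 243.2 kN·m (hogging).
Span PQ, ΣM about P with M_Q applied at Q: R_Q^{PQ}·11 = 943.1 + 243.2, so R_Q^{PQ} = 107.9 kN and R_P = 142.9 − 107.9 = 35.05 kN.
Span QR, ΣM about R: R_Q^{QR}·3 = 123.9 + 243.2, so R_Q^{QR} = 122.4 kN and R_R = 70.75 − 122.4 = -51.63 kN.
R_Q = 107.9 + 122.4 = 230.2 kN.

R_Q = 230.2 kN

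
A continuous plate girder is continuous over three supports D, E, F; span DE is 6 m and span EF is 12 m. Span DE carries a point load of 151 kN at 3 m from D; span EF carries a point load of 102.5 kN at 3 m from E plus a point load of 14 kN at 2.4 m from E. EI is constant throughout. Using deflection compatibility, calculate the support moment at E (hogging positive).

M_E = 207.3 kN·m

Insert a hinge at E; M_E is the redundant, and each span becomes simply supported.
Rotations at E on the released spans (each span's end-slope, ×1/EI):
  span DE: point load 151 at a = 3: Pab(L + a)/(6LEI) = 339.8/EI
  span EF: point load 102.5 at a = 3: Pab(L + b)/(6LEI) = 807.2/EI
  span EF: point load 14 at a = 2.4: Pab(L + b)/(6LEI) = 96.77/EI
  relative rotation θ_0 = (339.8 + 904)/EI = 1244/EI
A unit hogging moment at E produces rotation L₁/(3EI) + L₂/(3EI) = 6/EI.
Compatibility: M_E·(L₁+L₂)/(3EI) = θ_0, giving M_E = 207.3 kN·m (hogging).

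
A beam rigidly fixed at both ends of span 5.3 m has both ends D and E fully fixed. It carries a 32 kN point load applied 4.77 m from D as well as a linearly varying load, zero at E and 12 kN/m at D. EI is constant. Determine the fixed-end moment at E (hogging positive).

M_E = 24.97 kN·m

Release both end moments; the primary structure is a simply-supported span DE with redundants M_D and M_E.
End rotations of the released simple span under the applied load (×1/EI):
  at D: point load 32 at a = 4.77: Pab(L + b)/(6LEI) = 14.83/EI
  at E: point load 32 at a = 4.77: Pab(L + a)/(6LEI) = 25.62/EI
  at D: triangular load, peak 12: w₀L³/(45EI) = 39.7/EI
  at E: triangular load, peak 12: 7w₀L³/(360EI) = 34.74/EI
  θ_D0 = 54.53/EI,  θ_E0 = 60.36/EI
Flexibility coefficients: a unit moment at one end gives L/(3EI) there and L/(6EI) at the far end, so f₁₁ = f₂₂ = 1.767/EI and f₁₂ = f₂₁ = 0.8833/EI.
Compatibility — zero rotation at each built-in end:
  1.767 M_D + 0.8833 M_E = 54.53
  0.8833 M_D + 1.767 M_E = 60.36
Solving the pair gives M_D = 18.38 kN·m and M_E = 24.97 kN·m (hogging).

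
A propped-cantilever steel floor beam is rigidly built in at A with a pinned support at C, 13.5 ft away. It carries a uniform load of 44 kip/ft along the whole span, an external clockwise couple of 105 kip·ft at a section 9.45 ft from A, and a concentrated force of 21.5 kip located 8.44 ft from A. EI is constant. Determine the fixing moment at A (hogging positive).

Choose R_C as the redundant. The primary structure is the cantilever fixed at A.
Primary-structure tip deflection at C by superposition:
  UDL 44: wL⁴/(8EI) = 182683/EI
  clockwise couple 105 at a = 9.45: M₀a(2L − a)/(2EI) = 8707/EI
  point load 21.5 at a = 8.44: Pa²(3L − a)/(6EI) = 8183/EI
  δ_0 = 199573/EI
Tip deflection under a unit load at C: L³/(3EI) = 820.1/EI.
The prop prevents deflection at C: R_C = δ_0/δ_{CC} = 199573/820.1 = 243.3 kip.
Moment equilibrium about A: M_A = Σ(load moments about A) − R_C·L = 4296 − 243.3×13.5 = 1011 kip·ft.

M_A = 1011 kip·ft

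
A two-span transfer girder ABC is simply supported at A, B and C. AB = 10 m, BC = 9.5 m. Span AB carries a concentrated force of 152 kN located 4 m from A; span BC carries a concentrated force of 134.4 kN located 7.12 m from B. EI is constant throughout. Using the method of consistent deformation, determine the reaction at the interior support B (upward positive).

R_B = 136.3 kN

Insert a hinge at B; M_B is the redundant, and each span becomes simply supported.
Discontinuity in slope at B on the released structure — sum the simple-span end rotations:
  span AB: point load 152 at a = 4: Pab(L + a)/(6LEI) = 851.2/EI
  span BC: point load 134.4 at a = 7.12: Pab(L + b)/(6LEI) = 474.7/EI
  relative rotation θ_0 = (851.2 + 474.7)/EI = 1326/EI
A unit hogging moment at B produces rotation L₁/(3EI) + L₂/(3EI) = 6.5/EI.
Slope continuity at B: θ_0 = M_B·6.5/EI, so M_B = 1326/6.5 = 204 kN·m (hogging).
Span AB, ΣM about A with M_B applied at B: R_B^{AB}·10 = 608 + 204, so R_B^{AB} = 81.2 kN and R_A = 152 − 81.2 = 70.8 kN.
Span BC, ΣM about C: R_B^{BC}·9.5 = 319.9 + 204, so R_B^{BC} = 55.14 kN and R_C = 134.4 − 55.14 = 79.26 kN.
R_B = 81.2 + 55.14 = 136.3 kN.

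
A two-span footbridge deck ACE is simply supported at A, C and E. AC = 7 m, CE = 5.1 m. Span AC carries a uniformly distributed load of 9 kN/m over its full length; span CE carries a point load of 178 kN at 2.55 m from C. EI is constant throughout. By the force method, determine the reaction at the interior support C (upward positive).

R_C = 155.6 kN

Insert a hinge at C; M_C is the redundant, and each span becomes simply supported.
Discontinuity in slope at C on the released structure — sum the simple-span end rotations:
  span AC: UDL 9: wL³/(24EI) = 128.6/EI
  span CE: point load 178 at a = 2.55: Pab(L + b)/(6LEI) = 289.4/EI
  relative rotation θ_0 = (128.6 + 289.4)/EI = 418/EI
A unit hogging moment at C produces rotation L₁/(3EI) + L₂/(3EI) = 4.033/EI.
Slope continuity at C: θ_0 = M_C·4.033/EI, so M_C = 418/4.033 = 103.6 kN·m (hogging).
Span AC, ΣM about A with M_C applied at C: R_C^{AC}·7 = 220.5 + 103.6, so R_C^{AC} = 46.3 kN and R_A = 63 − 46.3 = 16.7 kN.
Span CE, ΣM about E: R_C^{CE}·5.1 = 453.9 + 103.6, so R_C^{CE} = 109.3 kN and R_E = 178 − 109.3 = 68.68 kN.
R_C = 46.3 + 109.3 = 155.6 kN.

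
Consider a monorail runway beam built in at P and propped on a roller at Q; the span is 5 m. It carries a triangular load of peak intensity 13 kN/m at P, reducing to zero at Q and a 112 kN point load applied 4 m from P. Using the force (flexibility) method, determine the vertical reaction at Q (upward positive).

Take the reaction at Q as the redundant and release it; the primary structure is a cantilever fixed at P.
Free-end deflection of the primary structure under the applied loading (downward +):
  triangular load, peak 13 at the fixed end: w₀L⁴/(30EI) = 270.8/EI
  point load 112 at a = 4: Pa²(3L − a)/(6EI) = 3285/EI
  δ_0 = 3556/EI
Tip deflection under a unit load at Q: L³/(3EI) = 41.67/EI.
The prop prevents deflection at Q: R_Q = δ_0/δ_{QQ} = 3556/41.67 = 85.35 kN.

R_Q = 85.35 kN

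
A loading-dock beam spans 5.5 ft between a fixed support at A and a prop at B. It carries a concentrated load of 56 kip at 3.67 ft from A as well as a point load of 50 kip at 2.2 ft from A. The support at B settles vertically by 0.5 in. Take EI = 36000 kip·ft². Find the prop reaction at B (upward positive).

Remove the prop at B; the released (primary) structure is a cantilever built in at A.
Downward deflection at the released point B due to the loads:
  point load 56 at a = 3.67: Pa²(3L − a)/(6EI) = 1613/EI
  point load 50 at a = 2.2: Pa²(3L − a)/(6EI) = 576.8/EI
  δ_0 = 2190/EI
Tip deflection under a unit load at B: L³/(3EI) = 55.46/EI.
With EI = 36000 kip·ft²: δ_0 = 0.060823 ft and δ_{BB} = 0.001541 ft/kip.
Compatibility — the beam at B must follow the support down by 0.04167 ft: δ_0 − R_B·δ_{BB} = 0.04167, so R_B = (0.060823 − 0.04167)/0.001541 = 12.43 kip.

R_B = 12.43 kip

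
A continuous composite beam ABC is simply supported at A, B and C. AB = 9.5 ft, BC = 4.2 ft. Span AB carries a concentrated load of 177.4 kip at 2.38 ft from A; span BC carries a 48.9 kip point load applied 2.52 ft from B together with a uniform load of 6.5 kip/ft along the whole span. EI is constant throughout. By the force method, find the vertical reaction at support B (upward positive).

R_B = 129.9 kip

Release continuity at B by inserting a hinge; the redundant is the internal moment M_B. The primary structure is two simply-supported spans AB and BC.
End slopes at the hinge B, treating each span as simply supported:
  span AB: point load 177.4 at a = 2.38: Pab(L + a)/(6LEI) = 626.5/EI
  span BC: point load 48.9 at a = 2.52: Pab(L + b)/(6LEI) = 48.31/EI
  span BC: UDL 6.5: wL³/(24EI) = 20.07/EI
  relative rotation θ_0 = (626.5 + 68.37)/EI = 694.9/EI
A unit hogging moment at B produces rotation L₁/(3EI) + L₂/(3EI) = 4.567/EI.
Compatibility: M_B·(L₁+L₂)/(3EI) = θ_0, giving M_B = 152.2 kip·ft (hogging).
Span AB, ΣM about A with M_B applied at B: R_B^{AB}·9.5 = 422.2 + 152.2, so R_B^{AB} = 60.46 kip and R_A = 177.4 − 60.46 = 116.9 kip.
Span BC, ΣM about C: R_B^{BC}·4.2 = 139.5 + 152.2, so R_B^{BC} = 69.44 kip and R_C = 76.2 − 69.44 = 6.759 kip.
R_B = 60.46 + 69.44 = 129.9 kip.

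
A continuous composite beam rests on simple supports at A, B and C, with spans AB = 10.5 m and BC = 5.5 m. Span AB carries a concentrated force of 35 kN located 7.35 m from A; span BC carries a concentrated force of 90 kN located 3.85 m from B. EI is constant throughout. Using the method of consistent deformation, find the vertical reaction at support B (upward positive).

R_B = 69.86 kN

Release continuity at B by inserting a hinge; the redundant is the internal moment M_B. The primary structure is two simply-supported spans AB and BC.
Rotations at B on the released spans (each span's end-slope, ×1/EI):
  span AB: point load 35 at a = 7.35: Pab(L + a)/(6LEI) = 229.6/EI
  span BC: point load 90 at a = 3.85: Pab(L + b)/(6LEI) = 123.9/EI
  relative rotation θ_0 = (229.6 + 123.9)/EI = 353.5/EI
A unit hogging moment at B produces rotation L₁/(3EI) + L₂/(3EI) = 5.333/EI.
Compatibility: M_B·(L₁+L₂)/(3EI) = θ_0, giving M_B = 66.28 kN·m (hogging).
Span AB, ΣM about A with M_B applied at B: R_B^{AB}·10.5 = 257.2 + 66.28, so R_B^{AB} = 30.81 kN and R_A = 35 − 30.81 = 4.188 kN.
Span BC, ΣM about C: R_B^{BC}·5.5 = 148.5 + 66.28, so R_B^{BC} = 39.05 kN and R_C = 90 − 39.05 = 50.95 kN.
R_B = 30.81 + 39.05 = 69.86 kN.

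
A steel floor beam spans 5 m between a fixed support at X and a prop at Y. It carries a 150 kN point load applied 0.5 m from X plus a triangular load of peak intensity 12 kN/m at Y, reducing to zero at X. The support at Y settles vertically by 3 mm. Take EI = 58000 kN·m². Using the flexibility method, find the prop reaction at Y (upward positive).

Take the reaction at Y as the redundant and release it; the primary structure is a cantilever fixed at X.
Free-end deflection of the primary structure under the applied loading (downward +):
  point load 150 at a = 0.5: Pa²(3L − a)/(6EI) = 90.62/EI
  triangular load, peak 12 at the free end: 11w₀L⁴/(120EI) = 687.5/EI
  δ_0 = 778.1/EI
Tip deflection under a unit load at Y: L³/(3EI) = 41.67/EI.
With EI = 58000 kN·m²: δ_0 = 0.013416 m and δ_{YY} = 0.000718 m/kN.
Compatibility — the beam at Y must follow the support down by 0.003 m: δ_0 − R_Y·δ_{YY} = 0.003, so R_Y = (0.013416 − 0.003)/0.000718 = 14.5 kN.

R_Y = 14.5 kN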